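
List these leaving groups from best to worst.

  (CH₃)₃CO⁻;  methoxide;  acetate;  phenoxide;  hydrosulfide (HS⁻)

acetate > hydrosulfide (HS⁻) > phenoxide > methoxide > (CH₃)₃CO⁻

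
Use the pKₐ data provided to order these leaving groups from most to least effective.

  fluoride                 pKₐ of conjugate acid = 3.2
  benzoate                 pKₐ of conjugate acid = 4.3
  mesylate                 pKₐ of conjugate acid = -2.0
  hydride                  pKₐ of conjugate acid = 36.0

Lower conjugate-acid pKₐ ⇒ weaker base ⇒ better leaving group.
Sorting by the given values: mesylate (-2.0), fluoride (3.2), benzoate (4.3), hydride (36.0).

mesylate > fluoride > benzoate > hydride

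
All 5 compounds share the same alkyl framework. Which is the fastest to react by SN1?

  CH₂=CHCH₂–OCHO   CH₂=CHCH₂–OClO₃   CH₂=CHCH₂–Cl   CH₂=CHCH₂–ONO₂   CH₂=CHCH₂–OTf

Identical carbon frameworks mean the comparison reduces to leaving-group quality.
Rank by basicity of the departing species: weakest base leaves most easily.
CH₂=CHCH₂–OTf loses OTf⁻: pKₐ(CF₃SO₃H (triflic acid)) ≈ -14
CH₂=CHCH₂–OClO₃ loses ClO₄⁻: pKₐ(HClO₄) ≈ -10
CH₂=CHCH₂–Cl loses Cl⁻: pKₐ(HCl) ≈ -7
CH₂=CHCH₂–ONO₂ loses NO₃⁻: pKₐ(HNO₃) ≈ -1.3
CH₂=CHCH₂–OCHO loses HCOO⁻: pKₐ(HCOOH) ≈ 3.8

CH₂=CHCH₂–OTf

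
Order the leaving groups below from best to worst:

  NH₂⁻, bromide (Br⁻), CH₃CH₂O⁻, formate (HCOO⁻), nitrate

bromide (Br⁻) > nitrate > formate (HCOO⁻) > CH₃CH₂O⁻ > NH₂⁻

A good leaving group is a weak base: the lower the pKₐ of its conjugate acid, the more readily it departs.
bromide (Br⁻): pKₐ(HBr) ≈ -9 — weak base; good leaving group
nitrate: pKₐ(HNO₃) ≈ -1.3 — resonance-delocalised over three oxygens
formate (HCOO⁻): pKₐ(HCOOH) ≈ 3.8 — resonance-stabilised carboxylate
CH₃CH₂O⁻: pKₐ(CH₃CH₂OH) ≈ 16 — strong base; alkoxides do not leave unassisted
NH₂⁻: pKₐ(NH₃) ≈ 38 — extremely strong base; never a leaving group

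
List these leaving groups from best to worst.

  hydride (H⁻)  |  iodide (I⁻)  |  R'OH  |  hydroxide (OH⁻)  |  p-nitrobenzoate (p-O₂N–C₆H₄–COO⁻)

iodide (I⁻) > R'OH > p-nitrobenzoate (p-O₂N–C₆H₄–COO⁻) > hydroxide (OH⁻) > hydride (H⁻)

Leaving-group ability tracks the stability of the departed species; conjugate-acid pKₐ is the usual yardstick (lower pKₐ → better LG).
iodide (I⁻): pKₐ(HI) ≈ -10
R'OH: pKₐ(R'OH₂⁺) ≈ -2.4
p-nitrobenzoate (p-O₂N–C₆H₄–COO⁻): pKₐ(p-nitrobenzoic acid) ≈ 3.4
hydroxide (OH⁻): pKₐ(H₂O) ≈ 15.7
hydride (H⁻): pKₐ(H₂) ≈ 36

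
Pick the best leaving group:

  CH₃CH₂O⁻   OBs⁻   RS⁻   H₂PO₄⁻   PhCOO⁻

Rank by basicity of the departing species: weakest base leaves most easily.
OBs⁻: pKₐ(p-BrC₆H₄SO₃H) ≈ -2.8
H₂PO₄⁻: pKₐ(H₃PO₄) ≈ 2.1
PhCOO⁻: pKₐ(C₆H₅COOH) ≈ 4.2
RS⁻: pKₐ(RSH (a thiol)) ≈ 10.5
CH₃CH₂O⁻: pKₐ(CH₃CH₂OH) ≈ 16

OBs⁻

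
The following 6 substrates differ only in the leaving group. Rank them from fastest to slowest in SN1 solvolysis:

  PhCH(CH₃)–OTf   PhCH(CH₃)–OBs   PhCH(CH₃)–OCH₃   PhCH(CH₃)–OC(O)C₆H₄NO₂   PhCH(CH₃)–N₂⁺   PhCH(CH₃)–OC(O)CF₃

PhCH(CH₃)–N₂⁺ > PhCH(CH₃)–OTf > PhCH(CH₃)–OBs > PhCH(CH₃)–OC(O)CF₃ > PhCH(CH₃)–OC(O)C₆H₄NO₂ > PhCH(CH₃)–OCH₃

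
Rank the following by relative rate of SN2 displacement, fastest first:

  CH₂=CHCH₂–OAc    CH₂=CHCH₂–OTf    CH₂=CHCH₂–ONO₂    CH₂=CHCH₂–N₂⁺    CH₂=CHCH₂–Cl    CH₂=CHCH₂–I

Same R in every case — rank the leaving groups.
Leaving-group ability tracks the stability of the departed species; conjugate-acid pKₐ is the usual yardstick (lower pKₐ → better LG).
CH₂=CHCH₂–N₂⁺ loses N₂: no meaningful conjugate acid; N₂ departs as an exceptionally stable neutral molecule
CH₂=CHCH₂–OTf loses OTf⁻: pKₐ(CF₃SO₃H (triflic acid)) ≈ -14
CH₂=CHCH₂–I loses I⁻: pKₐ(HI) ≈ -10
CH₂=CHCH₂–Cl loses Cl⁻: pKₐ(HCl) ≈ -7
CH₂=CHCH₂–ONO₂ loses NO₃⁻: pKₐ(HNO₃) ≈ -1.3
CH₂=CHCH₂–OAc loses AcO⁻: pKₐ(CH₃COOH) ≈ 4.8

CH₂=CHCH₂–N₂⁺ > CH₂=CHCH₂–OTf > CH₂=CHCH₂–I > CH₂=CHCH₂–Cl > CH₂=CHCH₂–ONO₂ > CH₂=CHCH₂–OAc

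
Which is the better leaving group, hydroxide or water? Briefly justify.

water

water is the better leaving group.
pKₐ(H₃O⁺) ≈ -1.7 versus pKₐ(H₂O) ≈ 15.7: water is the much weaker base.
Neutral; leaves from a protonated alcohol (R–OH₂⁺).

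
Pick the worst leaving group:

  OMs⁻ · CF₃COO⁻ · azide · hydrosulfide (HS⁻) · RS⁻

A good leaving group is a weak base: the lower the pKₐ of its conjugate acid, the more readily it departs.
OMs⁻: pKₐ(CH₃SO₃H (MsOH)) ≈ -1.9
CF₃COO⁻: pKₐ(CF₃COOH) ≈ 0.2
azide: pKₐ(HN₃) ≈ 4.7
hydrosulfide (HS⁻): pKₐ(H₂S) ≈ 7
RS⁻: pKₐ(RSH (a thiol)) ≈ 10.5

RS⁻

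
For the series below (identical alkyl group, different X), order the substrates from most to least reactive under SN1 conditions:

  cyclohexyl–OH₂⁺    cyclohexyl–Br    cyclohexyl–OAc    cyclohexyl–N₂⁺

cyclohexyl–N₂⁺ > cyclohexyl–Br > cyclohexyl–OH₂⁺ > cyclohexyl–OAc

Same R in every case — rank the leaving groups.
Rank by basicity of the departing species: weakest base leaves most easily.
cyclohexyl–N₂⁺ loses N₂: no meaningful conjugate acid; N₂ departs as an exceptionally stable neutral molecule
cyclohexyl–Br loses Br⁻: pKₐ(HBr) ≈ -9
cyclohexyl–OH₂⁺ loses H₂O: pKₐ(H₃O⁺) ≈ -1.7
cyclohexyl–OAc loses AcO⁻: pKₐ(CH₃COOH) ≈ 4.8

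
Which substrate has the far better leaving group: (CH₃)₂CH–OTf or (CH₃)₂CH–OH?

(CH₃)₂CH–OTf

From (CH₃)₂CH–OH the departing group would be OH⁻ (pKₐ(H₂O) ≈ 15.7). Strong base; essentially never leaves without prior activation.
From (CH₃)₂CH–OTf the leaving group is OTf⁻ (pKₐ(CF₃SO₃H (triflic acid)) ≈ -14). Charge spread over three oxygens and a CF₃ group; the premier leaving group in synthesis.
(In practice (CH₃)₂CH–OTf is made from (CH₃)₂CH–OH by treatment with Tf₂O / 2,6-lutidine, converting the hydroxyl into a triflate.)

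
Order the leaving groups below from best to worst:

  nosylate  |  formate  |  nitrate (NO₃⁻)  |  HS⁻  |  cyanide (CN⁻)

A good leaving group is a weak base: the lower the pKₐ of its conjugate acid, the more readily it departs.
nosylate: pKₐ(p-O₂NC₆H₄SO₃H) ≈ -3.5
nitrate (NO₃⁻): pKₐ(HNO₃) ≈ -1.3 — resonance-delocalised over three oxygens
formate: pKₐ(HCOOH) ≈ 3.8 — resonance-stabilised carboxylate
HS⁻: pKₐ(H₂S) ≈ 7 — larger and more polarisable than the oxygen analogue
cyanide (CN⁻): pKₐ(HCN) ≈ 9.2

nosylate > nitrate (NO₃⁻) > formate > HS⁻ > cyanide (CN⁻)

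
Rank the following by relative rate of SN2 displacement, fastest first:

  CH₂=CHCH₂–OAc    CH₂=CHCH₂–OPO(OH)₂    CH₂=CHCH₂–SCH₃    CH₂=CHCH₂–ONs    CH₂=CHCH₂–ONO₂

The skeletons are identical, so relative rate is governed entirely by leaving-group ability.
Rank by basicity of the departing species: weakest base leaves most easily.
CH₂=CHCH₂–ONs loses ONs⁻: pKₐ(p-O₂NC₆H₄SO₃H) ≈ -3.5
CH₂=CHCH₂–ONO₂ loses NO₃⁻: pKₐ(HNO₃) ≈ -1.3
CH₂=CHCH₂–OPO(OH)₂ loses H₂PO₄⁻: pKₐ(H₃PO₄) ≈ 2.1
CH₂=CHCH₂–OAc loses AcO⁻: pKₐ(CH₃COOH) ≈ 4.8
CH₂=CHCH₂–SCH₃ loses RS⁻: pKₐ(RSH (a thiol)) ≈ 10.5

CH₂=CHCH₂–ONs > CH₂=CHCH₂–ONO₂ > CH₂=CHCH₂–OPO(OH)₂ > CH₂=CHCH₂–OAc > CH₂=CHCH₂–SCH₃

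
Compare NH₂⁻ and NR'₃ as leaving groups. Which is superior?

NR'₃

NR'₃ is the better leaving group.
pKₐ(R'₃NH⁺) ≈ 10.7 versus pKₐ(NH₃) ≈ 38: NR'₃ is the much weaker base.
Neutral but still a fairly strong base; Hofmann-elimination LG.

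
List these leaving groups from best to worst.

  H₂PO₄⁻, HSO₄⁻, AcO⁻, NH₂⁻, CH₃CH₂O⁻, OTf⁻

OTf⁻: pKₐ(CF₃SO₃H (triflic acid)) ≈ -14 — charge spread over three oxygens and a CF₃ group; the premier leaving group in synthesis
HSO₄⁻: pKₐ(H₂SO₄) ≈ -3
H₂PO₄⁻: pKₐ(H₃PO₄) ≈ 2.1 — moderate base; biological leaving group after further activation
AcO⁻: pKₐ(CH₃COOH) ≈ 4.8 — resonance-stabilised but still a weak base
CH₃CH₂O⁻: pKₐ(CH₃CH₂OH) ≈ 16
NH₂⁻: pKₐ(NH₃) ≈ 38 — extremely strong base; never a leaving group

OTf⁻ > HSO₄⁻ > H₂PO₄⁻ > AcO⁻ > CH₃CH₂O⁻ > NH₂⁻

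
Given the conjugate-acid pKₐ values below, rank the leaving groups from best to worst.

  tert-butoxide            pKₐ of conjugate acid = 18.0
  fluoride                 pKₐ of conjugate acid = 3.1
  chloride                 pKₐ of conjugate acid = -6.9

chloride > fluoride > tert-butoxide

Lower conjugate-acid pKₐ ⇒ weaker base ⇒ better leaving group.
Sorting by the given values: chloride (-6.9), fluoride (3.1), tert-butoxide (18.0).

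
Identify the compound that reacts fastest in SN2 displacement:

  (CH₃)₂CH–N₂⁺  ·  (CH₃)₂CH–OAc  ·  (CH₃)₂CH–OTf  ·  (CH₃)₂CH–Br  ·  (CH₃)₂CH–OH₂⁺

(CH₃)₂CH–N₂⁺

The skeletons are identical, so relative rate is governed entirely by leaving-group ability.
Rank by basicity of the departing species: weakest base leaves most easily.
(CH₃)₂CH–N₂⁺ loses N₂: no meaningful conjugate acid; N₂ departs as an exceptionally stable neutral molecule
(CH₃)₂CH–OTf loses OTf⁻: pKₐ(CF₃SO₃H (triflic acid)) ≈ -14
(CH₃)₂CH–Br loses Br⁻: pKₐ(HBr) ≈ -9
(CH₃)₂CH–OH₂⁺ loses H₂O: pKₐ(H₃O⁺) ≈ -1.7
(CH₃)₂CH–OAc loses AcO⁻: pKₐ(CH₃COOH) ≈ 4.8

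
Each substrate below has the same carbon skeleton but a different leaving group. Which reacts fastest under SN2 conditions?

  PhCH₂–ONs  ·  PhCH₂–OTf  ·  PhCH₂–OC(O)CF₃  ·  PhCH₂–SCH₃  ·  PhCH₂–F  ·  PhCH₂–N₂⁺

Identical carbon frameworks mean the comparison reduces to leaving-group quality.
Rank by basicity of the departing species: weakest base leaves most easily.
PhCH₂–N₂⁺ loses N₂: no meaningful conjugate acid; N₂ departs as an exceptionally stable neutral molecule
PhCH₂–OTf loses OTf⁻: pKₐ(CF₃SO₃H (triflic acid)) ≈ -14
PhCH₂–ONs loses ONs⁻: pKₐ(p-O₂NC₆H₄SO₃H) ≈ -3.5
PhCH₂–OC(O)CF₃ loses CF₃COO⁻: pKₐ(CF₃COOH) ≈ 0.2
PhCH₂–F loses F⁻: pKₐ(HF) ≈ 3.2
PhCH₂–SCH₃ loses RS⁻: pKₐ(RSH (a thiol)) ≈ 10.5

PhCH₂–N₂⁺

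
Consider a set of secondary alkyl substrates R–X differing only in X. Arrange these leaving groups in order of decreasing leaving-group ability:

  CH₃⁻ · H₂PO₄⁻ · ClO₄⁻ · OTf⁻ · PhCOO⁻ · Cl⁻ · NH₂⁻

A good leaving group is a weak base: the lower the pKₐ of its conjugate acid, the more readily it departs.
OTf⁻: pKₐ(CF₃SO₃H (triflic acid)) ≈ -14
ClO₄⁻: pKₐ(HClO₄) ≈ -10
Cl⁻: pKₐ(HCl) ≈ -7
H₂PO₄⁻: pKₐ(H₃PO₄) ≈ 2.1
PhCOO⁻: pKₐ(C₆H₅COOH) ≈ 4.2
NH₂⁻: pKₐ(NH₃) ≈ 38
CH₃⁻: pKₐ(CH₄) ≈ 48

OTf⁻ > ClO₄⁻ > Cl⁻ > H₂PO₄⁻ > PhCOO⁻ > NH₂⁻ > CH₃⁻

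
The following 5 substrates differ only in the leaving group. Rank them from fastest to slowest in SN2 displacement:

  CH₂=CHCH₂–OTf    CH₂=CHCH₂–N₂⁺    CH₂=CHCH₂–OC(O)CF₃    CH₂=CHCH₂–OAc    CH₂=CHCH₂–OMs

CH₂=CHCH₂–N₂⁺ > CH₂=CHCH₂–OTf > CH₂=CHCH₂–OMs > CH₂=CHCH₂–OC(O)CF₃ > CH₂=CHCH₂–OAc

With the same alkyl group throughout, only the leaving group differentiates the rates.
The more stable X⁻ (or X) is on its own — i.e. the weaker a base it is — the better a leaving group it makes.
CH₂=CHCH₂–N₂⁺ loses N₂: no meaningful conjugate acid; N₂ departs as an exceptionally stable neutral molecule
CH₂=CHCH₂–OTf loses OTf⁻: pKₐ(CF₃SO₃H (triflic acid)) ≈ -14
CH₂=CHCH₂–OMs loses OMs⁻: pKₐ(CH₃SO₃H (MsOH)) ≈ -1.9
CH₂=CHCH₂–OC(O)CF₃ loses CF₃COO⁻: pKₐ(CF₃COOH) ≈ 0.2
CH₂=CHCH₂–OAc loses AcO⁻: pKₐ(CH₃COOH) ≈ 4.8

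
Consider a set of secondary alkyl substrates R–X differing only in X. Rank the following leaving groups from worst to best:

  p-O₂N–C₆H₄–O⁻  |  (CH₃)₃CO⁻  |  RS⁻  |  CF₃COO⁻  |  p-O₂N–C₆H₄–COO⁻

(CH₃)₃CO⁻ < RS⁻ < p-O₂N–C₆H₄–O⁻ < p-O₂N–C₆H₄–COO⁻ < CF₃COO⁻

The more stable X⁻ (or X) is on its own — i.e. the weaker a base it is — the better a leaving group it makes.
CF₃COO⁻: pKₐ(CF₃COOH) ≈ 0.2
p-O₂N–C₆H₄–COO⁻: pKₐ(p-nitrobenzoic acid) ≈ 3.4
p-O₂N–C₆H₄–O⁻: pKₐ(p-nitrophenol) ≈ 7.2
RS⁻: pKₐ(RSH (a thiol)) ≈ 10.5
(CH₃)₃CO⁻: pKₐ(t-BuOH) ≈ 18
Reversing gives the worst-to-best order requested.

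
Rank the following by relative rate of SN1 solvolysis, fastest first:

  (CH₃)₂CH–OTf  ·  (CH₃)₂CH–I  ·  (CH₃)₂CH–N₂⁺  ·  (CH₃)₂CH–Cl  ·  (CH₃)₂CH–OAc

Identical carbon frameworks mean the comparison reduces to leaving-group quality.
Leaving-group ability tracks the stability of the departed species; conjugate-acid pKₐ is the usual yardstick (lower pKₐ → better LG).
(CH₃)₂CH–N₂⁺ loses N₂: no meaningful conjugate acid; N₂ departs as an exceptionally stable neutral molecule
(CH₃)₂CH–OTf loses OTf⁻: pKₐ(CF₃SO₃H (triflic acid)) ≈ -14
(CH₃)₂CH–I loses I⁻: pKₐ(HI) ≈ -10
(CH₃)₂CH–Cl loses Cl⁻: pKₐ(HCl) ≈ -7
(CH₃)₂CH–OAc loses AcO⁻: pKₐ(CH₃COOH) ≈ 4.8

(CH₃)₂CH–N₂⁺ > (CH₃)₂CH–OTf > (CH₃)₂CH–I > (CH₃)₂CH–Cl > (CH₃)₂CH–OAc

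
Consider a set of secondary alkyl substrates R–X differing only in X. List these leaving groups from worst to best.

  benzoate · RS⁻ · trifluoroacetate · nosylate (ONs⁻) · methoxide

The more stable X⁻ (or X) is on its own — i.e. the weaker a base it is — the better a leaving group it makes.
nosylate (ONs⁻): pKₐ(p-O₂NC₆H₄SO₃H) ≈ -3.5 — p-nitro group further stabilises the sulfonate
trifluoroacetate: pKₐ(CF₃COOH) ≈ 0.2 — strongly electron-withdrawing CF₃ stabilises the carboxylate
benzoate: pKₐ(C₆H₅COOH) ≈ 4.2 — aryl carboxylate
RS⁻: pKₐ(RSH (a thiol)) ≈ 10.5 — moderately basic; rarely leaves without activation
methoxide: pKₐ(CH₃OH) ≈ 15.5 — strong base; alkoxides do not leave unassisted
The question asks for worst first, so the sequence is read in increasing leaving-group ability.

methoxide < RS⁻ < benzoate < trifluoroacetate < nosylate (ONs⁻)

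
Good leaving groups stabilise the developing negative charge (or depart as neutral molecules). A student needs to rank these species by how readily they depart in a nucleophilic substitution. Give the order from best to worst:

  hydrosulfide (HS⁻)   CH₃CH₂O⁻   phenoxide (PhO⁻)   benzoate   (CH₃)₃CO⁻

The more stable X⁻ (or X) is on its own — i.e. the weaker a base it is — the better a leaving group it makes.
benzoate: pKₐ(C₆H₅COOH) ≈ 4.2
hydrosulfide (HS⁻): pKₐ(H₂S) ≈ 7
phenoxide (PhO⁻): pKₐ(C₆H₅OH (phenol)) ≈ 10
CH₃CH₂O⁻: pKₐ(CH₃CH₂OH) ≈ 16
(CH₃)₃CO⁻: pKₐ(t-BuOH) ≈ 18

benzoate > hydrosulfide (HS⁻) > phenoxide (PhO⁻) > CH₃CH₂O⁻ > (CH₃)₃CO⁻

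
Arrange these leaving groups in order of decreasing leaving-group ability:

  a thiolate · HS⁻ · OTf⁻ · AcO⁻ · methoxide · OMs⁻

Rank by basicity of the departing species: weakest base leaves most easily.
OTf⁻: pKₐ(CF₃SO₃H (triflic acid)) ≈ -14
OMs⁻: pKₐ(CH₃SO₃H (MsOH)) ≈ -1.9 — resonance-delocalised alkanesulfonate
AcO⁻: pKₐ(CH₃COOH) ≈ 4.8 — resonance-stabilised but still a weak base
HS⁻: pKₐ(H₂S) ≈ 7
a thiolate: pKₐ(RSH (a thiol)) ≈ 10.5 — moderately basic; rarely leaves without activation
methoxide: pKₐ(CH₃OH) ≈ 15.5

OTf⁻ > OMs⁻ > AcO⁻ > HS⁻ > a thiolate > methoxide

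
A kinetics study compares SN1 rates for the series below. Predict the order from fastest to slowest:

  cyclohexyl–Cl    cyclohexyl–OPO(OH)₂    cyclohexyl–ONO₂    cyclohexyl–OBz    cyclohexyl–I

The skeletons are identical, so relative rate is governed entirely by leaving-group ability.
Leaving-group ability tracks the stability of the departed species; conjugate-acid pKₐ is the usual yardstick (lower pKₐ → better LG).
cyclohexyl–I loses I⁻: pKₐ(HI) ≈ -10
cyclohexyl–Cl loses Cl⁻: pKₐ(HCl) ≈ -7
cyclohexyl–ONO₂ loses NO₃⁻: pKₐ(HNO₃) ≈ -1.3
cyclohexyl–OPO(OH)₂ loses H₂PO₄⁻: pKₐ(H₃PO₄) ≈ 2.1
cyclohexyl–OBz loses PhCOO⁻: pKₐ(C₆H₅COOH) ≈ 4.2

cyclohexyl–I > cyclohexyl–Cl > cyclohexyl–ONO₂ > cyclohexyl–OPO(OH)₂ > cyclohexyl–OBz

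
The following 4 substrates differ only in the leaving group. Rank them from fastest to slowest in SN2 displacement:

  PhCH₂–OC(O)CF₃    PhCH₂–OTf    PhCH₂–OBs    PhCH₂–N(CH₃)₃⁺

PhCH₂–OTf > PhCH₂–OBs > PhCH₂–OC(O)CF₃ > PhCH₂–N(CH₃)₃⁺

Identical carbon frameworks mean the comparison reduces to leaving-group quality.
Leaving-group ability tracks the stability of the departed species; conjugate-acid pKₐ is the usual yardstick (lower pKₐ → better LG).
PhCH₂–OTf loses OTf⁻: pKₐ(CF₃SO₃H (triflic acid)) ≈ -14
PhCH₂–OBs loses OBs⁻: pKₐ(p-BrC₆H₄SO₃H) ≈ -2.8
PhCH₂–OC(O)CF₃ loses CF₃COO⁻: pKₐ(CF₃COOH) ≈ 0.2
PhCH₂–N(CH₃)₃⁺ loses NR'₃: pKₐ(R'₃NH⁺) ≈ 10.7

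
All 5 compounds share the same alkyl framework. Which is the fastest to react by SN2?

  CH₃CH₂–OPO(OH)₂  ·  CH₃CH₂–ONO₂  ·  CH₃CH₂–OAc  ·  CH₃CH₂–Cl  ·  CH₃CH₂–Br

CH₃CH₂–Br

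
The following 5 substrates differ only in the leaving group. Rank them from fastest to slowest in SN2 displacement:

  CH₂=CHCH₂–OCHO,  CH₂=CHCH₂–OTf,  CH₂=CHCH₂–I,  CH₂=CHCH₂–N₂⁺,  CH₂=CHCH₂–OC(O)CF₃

With the same alkyl group throughout, only the leaving group differentiates the rates.
Rank by basicity of the departing species: weakest base leaves most easily.
CH₂=CHCH₂–N₂⁺ loses N₂: no meaningful conjugate acid; N₂ departs as an exceptionally stable neutral molecule
CH₂=CHCH₂–OTf loses OTf⁻: pKₐ(CF₃SO₃H (triflic acid)) ≈ -14
CH₂=CHCH₂–I loses I⁻: pKₐ(HI) ≈ -10
CH₂=CHCH₂–OC(O)CF₃ loses CF₃COO⁻: pKₐ(CF₃COOH) ≈ 0.2
CH₂=CHCH₂–OCHO loses HCOO⁻: pKₐ(HCOOH) ≈ 3.8

CH₂=CHCH₂–N₂⁺ > CH₂=CHCH₂–OTf > CH₂=CHCH₂–I > CH₂=CHCH₂–OC(O)CF₃ > CH₂=CHCH₂–OCHO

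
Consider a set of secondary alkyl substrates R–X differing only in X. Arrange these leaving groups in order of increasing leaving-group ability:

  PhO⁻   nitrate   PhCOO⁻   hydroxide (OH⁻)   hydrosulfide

Rank by basicity of the departing species: weakest base leaves most easily.
nitrate: pKₐ(HNO₃) ≈ -1.3
PhCOO⁻: pKₐ(C₆H₅COOH) ≈ 4.2
hydrosulfide: pKₐ(H₂S) ≈ 7
PhO⁻: pKₐ(C₆H₅OH (phenol)) ≈ 10
hydroxide (OH⁻): pKₐ(H₂O) ≈ 15.7
Reversing gives the worst-to-best order requested.

hydroxide (OH⁻) < PhO⁻ < hydrosulfide < PhCOO⁻ < nitrate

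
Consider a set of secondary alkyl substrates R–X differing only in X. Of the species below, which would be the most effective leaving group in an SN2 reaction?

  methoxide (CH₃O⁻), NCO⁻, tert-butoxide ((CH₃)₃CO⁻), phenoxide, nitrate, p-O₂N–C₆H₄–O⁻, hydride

A good leaving group is a weak base: the lower the pKₐ of its conjugate acid, the more readily it departs.
nitrate: pKₐ(HNO₃) ≈ -1.3
NCO⁻: pKₐ(HOCN) ≈ 3.5
p-O₂N–C₆H₄–O⁻: pKₐ(p-nitrophenol) ≈ 7.2
phenoxide: pKₐ(C₆H₅OH (phenol)) ≈ 10
methoxide (CH₃O⁻): pKₐ(CH₃OH) ≈ 15.5
tert-butoxide ((CH₃)₃CO⁻): pKₐ(t-BuOH) ≈ 18
hydride: pKₐ(H₂) ≈ 36

nitrate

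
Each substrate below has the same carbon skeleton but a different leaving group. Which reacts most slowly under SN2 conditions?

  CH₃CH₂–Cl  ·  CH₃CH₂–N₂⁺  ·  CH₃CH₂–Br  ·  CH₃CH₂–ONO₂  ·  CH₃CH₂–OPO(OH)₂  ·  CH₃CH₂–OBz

CH₃CH₂–OBz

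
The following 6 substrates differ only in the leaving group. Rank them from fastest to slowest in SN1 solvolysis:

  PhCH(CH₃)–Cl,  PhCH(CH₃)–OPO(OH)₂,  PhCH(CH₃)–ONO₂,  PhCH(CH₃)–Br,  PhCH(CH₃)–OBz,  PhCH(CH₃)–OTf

Identical carbon frameworks mean the comparison reduces to leaving-group quality.
A good leaving group is a weak base: the lower the pKₐ of its conjugate acid, the more readily it departs.
PhCH(CH₃)–OTf loses OTf⁻: pKₐ(CF₃SO₃H (triflic acid)) ≈ -14
PhCH(CH₃)–Br loses Br⁻: pKₐ(HBr) ≈ -9
PhCH(CH₃)–Cl loses Cl⁻: pKₐ(HCl) ≈ -7
PhCH(CH₃)–ONO₂ loses NO₃⁻: pKₐ(HNO₃) ≈ -1.3
PhCH(CH₃)–OPO(OH)₂ loses H₂PO₄⁻: pKₐ(H₃PO₄) ≈ 2.1
PhCH(CH₃)–OBz loses PhCOO⁻: pKₐ(C₆H₅COOH) ≈ 4.2

PhCH(CH₃)–OTf > PhCH(CH₃)–Br > PhCH(CH₃)–Cl > PhCH(CH₃)–ONO₂ > PhCH(CH₃)–OPO(OH)₂ > PhCH(CH₃)–OBz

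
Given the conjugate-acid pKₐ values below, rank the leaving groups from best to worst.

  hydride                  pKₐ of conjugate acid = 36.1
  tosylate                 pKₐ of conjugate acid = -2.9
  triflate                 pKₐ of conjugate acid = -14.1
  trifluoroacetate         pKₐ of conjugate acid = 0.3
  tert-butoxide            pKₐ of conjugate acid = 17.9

Lower conjugate-acid pKₐ ⇒ weaker base ⇒ better leaving group.
Sorting by the given values: triflate (-14.1), tosylate (-2.9), trifluoroacetate (0.3), tert-butoxide (17.9), hydride (36.1).

triflate > tosylate > trifluoroacetate > tert-butoxide > hydride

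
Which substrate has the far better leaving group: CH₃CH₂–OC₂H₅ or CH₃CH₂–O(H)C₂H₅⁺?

CH₃CH₂–O(H)C₂H₅⁺

From CH₃CH₂–OC₂H₅ the departing group would be CH₃CH₂O⁻ (pKₐ(CH₃CH₂OH) ≈ 16). Strong base; alkoxides do not leave unassisted.
From CH₃CH₂–O(H)C₂H₅⁺ the leaving group is R'OH (pKₐ(R'OH₂⁺) ≈ -2.4). Neutral; leaves from a protonated ether (an oxonium ion, R–O(H)R'⁺).
(In practice CH₃CH₂–O(H)C₂H₅⁺ is made from CH₃CH₂–OC₂H₅ by protonation with concentrated HBr, allowing neutral ethanol, rather than ethoxide, to depart.)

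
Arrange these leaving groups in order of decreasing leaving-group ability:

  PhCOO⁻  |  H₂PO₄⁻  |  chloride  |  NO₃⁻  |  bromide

bromide > chloride > NO₃⁻ > H₂PO₄⁻ > PhCOO⁻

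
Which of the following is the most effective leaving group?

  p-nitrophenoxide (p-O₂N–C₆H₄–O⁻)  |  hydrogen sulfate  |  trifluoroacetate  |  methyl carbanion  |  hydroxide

hydrogen sulfate: pKₐ(H₂SO₄) ≈ -3
trifluoroacetate: pKₐ(CF₃COOH) ≈ 0.2
p-nitrophenoxide (p-O₂N–C₆H₄–O⁻): pKₐ(p-nitrophenol) ≈ 7.2
hydroxide: pKₐ(H₂O) ≈ 15.7
methyl carbanion: pKₐ(CH₄) ≈ 48

hydrogen sulfate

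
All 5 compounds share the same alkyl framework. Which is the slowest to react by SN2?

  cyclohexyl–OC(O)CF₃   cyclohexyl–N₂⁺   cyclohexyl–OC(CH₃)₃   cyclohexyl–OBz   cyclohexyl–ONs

cyclohexyl–OC(CH₃)₃

Identical carbon frameworks mean the comparison reduces to leaving-group quality.
A good leaving group is a weak base: the lower the pKₐ of its conjugate acid, the more readily it departs.
cyclohexyl–N₂⁺ loses N₂: no meaningful conjugate acid; N₂ departs as an exceptionally stable neutral molecule
cyclohexyl–ONs loses ONs⁻: pKₐ(p-O₂NC₆H₄SO₃H) ≈ -3.5
cyclohexyl–OC(O)CF₃ loses CF₃COO⁻: pKₐ(CF₃COOH) ≈ 0.2
cyclohexyl–OBz loses PhCOO⁻: pKₐ(C₆H₅COOH) ≈ 4.2
cyclohexyl–OC(CH₃)₃ loses (CH₃)₃CO⁻: pKₐ(t-BuOH) ≈ 18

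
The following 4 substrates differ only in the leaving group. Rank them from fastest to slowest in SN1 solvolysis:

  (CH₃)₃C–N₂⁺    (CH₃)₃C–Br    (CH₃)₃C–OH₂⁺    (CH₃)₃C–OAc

The skeletons are identical, so relative rate is governed entirely by leaving-group ability.
The more stable X⁻ (or X) is on its own — i.e. the weaker a base it is — the better a leaving group it makes.
(CH₃)₃C–N₂⁺ loses N₂: no meaningful conjugate acid; N₂ departs as an exceptionally stable neutral molecule
(CH₃)₃C–Br loses Br⁻: pKₐ(HBr) ≈ -9
(CH₃)₃C–OH₂⁺ loses H₂O: pKₐ(H₃O⁺) ≈ -1.7
(CH₃)₃C–OAc loses AcO⁻: pKₐ(CH₃COOH) ≈ 4.8

(CH₃)₃C–N₂⁺ > (CH₃)₃C–Br > (CH₃)₃C–OH₂⁺ > (CH₃)₃C–OAc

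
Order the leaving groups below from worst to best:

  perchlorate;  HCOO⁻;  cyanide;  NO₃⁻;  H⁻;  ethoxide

H⁻ < ethoxide < cyanide < HCOO⁻ < NO₃⁻ < perchlorate

Rank by basicity of the departing species: weakest base leaves most easily.
perchlorate: pKₐ(HClO₄) ≈ -10
NO₃⁻: pKₐ(HNO₃) ≈ -1.3
HCOO⁻: pKₐ(HCOOH) ≈ 3.8
cyanide: pKₐ(HCN) ≈ 9.2
ethoxide: pKₐ(CH₃CH₂OH) ≈ 16
H⁻: pKₐ(H₂) ≈ 36
Listed from poorest to best leaving group as asked.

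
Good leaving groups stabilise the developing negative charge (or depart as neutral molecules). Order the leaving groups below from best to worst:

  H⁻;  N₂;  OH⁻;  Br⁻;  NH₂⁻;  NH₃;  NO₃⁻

N₂ > Br⁻ > NO₃⁻ > NH₃ > OH⁻ > H⁻ > NH₂⁻

Leaving-group ability tracks the stability of the departed species; conjugate-acid pKₐ is the usual yardstick (lower pKₐ → better LG).
N₂: no meaningful conjugate acid; N₂ departs as an exceptionally stable neutral molecule
Br⁻: pKₐ(HBr) ≈ -9
NO₃⁻: pKₐ(HNO₃) ≈ -1.3 — resonance-delocalised over three oxygens
NH₃: pKₐ(NH₄⁺) ≈ 9.2 — neutral but moderately basic; leaves from R–NH₃⁺
OH⁻: pKₐ(H₂O) ≈ 15.7
H⁻: pKₐ(H₂) ≈ 36 — extremely strong base; leaves only in special hydride-transfer contexts
NH₂⁻: pKₐ(NH₃) ≈ 38 — extremely strong base; never a leaving group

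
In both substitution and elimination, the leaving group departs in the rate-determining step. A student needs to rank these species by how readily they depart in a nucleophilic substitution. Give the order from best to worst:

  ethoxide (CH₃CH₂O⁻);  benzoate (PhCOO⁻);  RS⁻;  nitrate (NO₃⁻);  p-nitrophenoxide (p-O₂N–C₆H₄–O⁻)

The more stable X⁻ (or X) is on its own — i.e. the weaker a base it is — the better a leaving group it makes.
nitrate (NO₃⁻): pKₐ(HNO₃) ≈ -1.3
benzoate (PhCOO⁻): pKₐ(C₆H₅COOH) ≈ 4.2
p-nitrophenoxide (p-O₂N–C₆H₄–O⁻): pKₐ(p-nitrophenol) ≈ 7.2
RS⁻: pKₐ(RSH (a thiol)) ≈ 10.5
ethoxide (CH₃CH₂O⁻): pKₐ(CH₃CH₂OH) ≈ 16

nitrate (NO₃⁻) > benzoate (PhCOO⁻) > p-nitrophenoxide (p-O₂N–C₆H₄–O⁻) > RS⁻ > ethoxide (CH₃CH₂O⁻)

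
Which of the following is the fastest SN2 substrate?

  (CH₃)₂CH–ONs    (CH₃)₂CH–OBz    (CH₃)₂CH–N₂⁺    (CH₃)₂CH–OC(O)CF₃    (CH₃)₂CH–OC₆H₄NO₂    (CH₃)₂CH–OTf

Identical carbon frameworks mean the comparison reduces to leaving-group quality.
Rank by basicity of the departing species: weakest base leaves most easily.
(CH₃)₂CH–N₂⁺ loses N₂: no meaningful conjugate acid; N₂ departs as an exceptionally stable neutral molecule
(CH₃)₂CH–OTf loses OTf⁻: pKₐ(CF₃SO₃H (triflic acid)) ≈ -14
(CH₃)₂CH–ONs loses ONs⁻: pKₐ(p-O₂NC₆H₄SO₃H) ≈ -3.5
(CH₃)₂CH–OC(O)CF₃ loses CF₃COO⁻: pKₐ(CF₃COOH) ≈ 0.2
(CH₃)₂CH–OBz loses PhCOO⁻: pKₐ(C₆H₅COOH) ≈ 4.2
(CH₃)₂CH–OC₆H₄NO₂ loses p-O₂N–C₆H₄–O⁻: pKₐ(p-nitrophenol) ≈ 7.2

(CH₃)₂CH–N₂⁺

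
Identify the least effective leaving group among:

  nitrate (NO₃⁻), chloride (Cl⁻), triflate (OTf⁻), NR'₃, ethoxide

ethoxide

Leaving-group ability tracks the stability of the departed species; conjugate-acid pKₐ is the usual yardstick (lower pKₐ → better LG).
triflate (OTf⁻): pKₐ(CF₃SO₃H (triflic acid)) ≈ -14
chloride (Cl⁻): pKₐ(HCl) ≈ -7
nitrate (NO₃⁻): pKₐ(HNO₃) ≈ -1.3
NR'₃: pKₐ(R'₃NH⁺) ≈ 10.7
ethoxide: pKₐ(CH₃CH₂OH) ≈ 16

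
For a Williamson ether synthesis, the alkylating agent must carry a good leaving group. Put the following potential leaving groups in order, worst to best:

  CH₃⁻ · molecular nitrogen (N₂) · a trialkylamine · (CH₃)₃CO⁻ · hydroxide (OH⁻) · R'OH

molecular nitrogen (N₂): no meaningful conjugate acid; N₂ departs as an exceptionally stable neutral molecule
R'OH: pKₐ(R'OH₂⁺) ≈ -2.4
a trialkylamine: pKₐ(R'₃NH⁺) ≈ 10.7
hydroxide (OH⁻): pKₐ(H₂O) ≈ 15.7
(CH₃)₃CO⁻: pKₐ(t-BuOH) ≈ 18
CH₃⁻: pKₐ(CH₄) ≈ 48
The question asks for worst first, so the sequence is read in increasing leaving-group ability.

CH₃⁻ < (CH₃)₃CO⁻ < hydroxide (OH⁻) < a trialkylamine < R'OH < molecular nitrogen (N₂)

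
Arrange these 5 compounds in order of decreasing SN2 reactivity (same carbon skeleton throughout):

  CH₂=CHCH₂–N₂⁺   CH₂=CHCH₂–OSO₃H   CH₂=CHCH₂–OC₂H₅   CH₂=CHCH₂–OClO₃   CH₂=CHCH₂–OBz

CH₂=CHCH₂–N₂⁺ > CH₂=CHCH₂–OClO₃ > CH₂=CHCH₂–OSO₃H > CH₂=CHCH₂–OBz > CH₂=CHCH₂–OC₂H₅

With the same alkyl group throughout, only the leaving group differentiates the rates.
The more stable X⁻ (or X) is on its own — i.e. the weaker a base it is — the better a leaving group it makes.
CH₂=CHCH₂–N₂⁺ loses N₂: no meaningful conjugate acid; N₂ departs as an exceptionally stable neutral molecule
CH₂=CHCH₂–OClO₃ loses ClO₄⁻: pKₐ(HClO₄) ≈ -10
CH₂=CHCH₂–OSO₃H loses HSO₄⁻: pKₐ(H₂SO₄) ≈ -3
CH₂=CHCH₂–OBz loses PhCOO⁻: pKₐ(C₆H₅COOH) ≈ 4.2
CH₂=CHCH₂–OC₂H₅ loses CH₃CH₂O⁻: pKₐ(CH₃CH₂OH) ≈ 16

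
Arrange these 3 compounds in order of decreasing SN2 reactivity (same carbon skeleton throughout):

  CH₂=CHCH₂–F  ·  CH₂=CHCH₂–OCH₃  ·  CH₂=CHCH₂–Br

CH₂=CHCH₂–Br > CH₂=CHCH₂–F > CH₂=CHCH₂–OCH₃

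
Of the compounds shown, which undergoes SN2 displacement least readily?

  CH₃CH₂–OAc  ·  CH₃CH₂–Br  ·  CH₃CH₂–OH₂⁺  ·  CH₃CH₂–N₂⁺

Identical carbon frameworks mean the comparison reduces to leaving-group quality.
Rank by basicity of the departing species: weakest base leaves most easily.
CH₃CH₂–N₂⁺ loses N₂: no meaningful conjugate acid; N₂ departs as an exceptionally stable neutral molecule
CH₃CH₂–Br loses Br⁻: pKₐ(HBr) ≈ -9
CH₃CH₂–OH₂⁺ loses H₂O: pKₐ(H₃O⁺) ≈ -1.7
CH₃CH₂–OAc loses AcO⁻: pKₐ(CH₃COOH) ≈ 4.8

CH₃CH₂–OAc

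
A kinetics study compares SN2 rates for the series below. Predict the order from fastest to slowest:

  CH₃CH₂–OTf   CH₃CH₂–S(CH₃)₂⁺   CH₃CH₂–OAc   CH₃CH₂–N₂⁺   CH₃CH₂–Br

The skeletons are identical, so relative rate is governed entirely by leaving-group ability.
The more stable X⁻ (or X) is on its own — i.e. the weaker a base it is — the better a leaving group it makes.
CH₃CH₂–N₂⁺ loses N₂: no meaningful conjugate acid; N₂ departs as an exceptionally stable neutral molecule
CH₃CH₂–OTf loses OTf⁻: pKₐ(CF₃SO₃H (triflic acid)) ≈ -14
CH₃CH₂–Br loses Br⁻: pKₐ(HBr) ≈ -9
CH₃CH₂–S(CH₃)₂⁺ loses SR'₂: pKₐ(R'₂SH⁺) ≈ -7
CH₃CH₂–OAc loses AcO⁻: pKₐ(CH₃COOH) ≈ 4.8

CH₃CH₂–N₂⁺ > CH₃CH₂–OTf > CH₃CH₂–Br > CH₃CH₂–S(CH₃)₂⁺ > CH₃CH₂–OAc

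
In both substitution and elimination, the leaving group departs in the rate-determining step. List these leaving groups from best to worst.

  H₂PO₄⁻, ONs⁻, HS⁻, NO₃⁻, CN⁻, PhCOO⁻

ONs⁻ > NO₃⁻ > H₂PO₄⁻ > PhCOO⁻ > HS⁻ > CN⁻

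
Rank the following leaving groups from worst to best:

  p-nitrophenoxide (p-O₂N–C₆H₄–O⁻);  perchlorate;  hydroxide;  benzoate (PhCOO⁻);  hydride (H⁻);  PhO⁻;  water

hydride (H⁻) < hydroxide < PhO⁻ < p-nitrophenoxide (p-O₂N–C₆H₄–O⁻) < benzoate (PhCOO⁻) < water < perchlorate

perchlorate: pKₐ(HClO₄) ≈ -10
water: pKₐ(H₃O⁺) ≈ -1.7
benzoate (PhCOO⁻): pKₐ(C₆H₅COOH) ≈ 4.2 — aryl carboxylate
p-nitrophenoxide (p-O₂N–C₆H₄–O⁻): pKₐ(p-nitrophenol) ≈ 7.2
PhO⁻: pKₐ(C₆H₅OH (phenol)) ≈ 10 — resonance into the ring helps, but still a poor LG
hydroxide: pKₐ(H₂O) ≈ 15.7 — strong base; essentially never leaves without prior activation
hydride (H⁻): pKₐ(H₂) ≈ 36 — extremely strong base; leaves only in special hydride-transfer contexts
The question asks for worst first, so the sequence is read in increasing leaving-group ability.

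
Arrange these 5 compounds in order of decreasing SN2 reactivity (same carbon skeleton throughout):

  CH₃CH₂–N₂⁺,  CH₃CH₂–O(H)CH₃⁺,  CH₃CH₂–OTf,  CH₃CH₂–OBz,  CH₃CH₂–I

With the same alkyl group throughout, only the leaving group differentiates the rates.
Leaving-group ability tracks the stability of the departed species; conjugate-acid pKₐ is the usual yardstick (lower pKₐ → better LG).
CH₃CH₂–N₂⁺ loses N₂: no meaningful conjugate acid; N₂ departs as an exceptionally stable neutral molecule
CH₃CH₂–OTf loses OTf⁻: pKₐ(CF₃SO₃H (triflic acid)) ≈ -14
CH₃CH₂–I loses I⁻: pKₐ(HI) ≈ -10
CH₃CH₂–O(H)CH₃⁺ loses R'OH: pKₐ(R'OH₂⁺) ≈ -2.4
CH₃CH₂–OBz loses PhCOO⁻: pKₐ(C₆H₅COOH) ≈ 4.2

CH₃CH₂–N₂⁺ > CH₃CH₂–OTf > CH₃CH₂–I > CH₃CH₂–O(H)CH₃⁺ > CH₃CH₂–OBz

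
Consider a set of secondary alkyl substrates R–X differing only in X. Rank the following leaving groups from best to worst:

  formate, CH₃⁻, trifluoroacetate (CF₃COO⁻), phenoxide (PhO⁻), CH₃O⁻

trifluoroacetate (CF₃COO⁻): pKₐ(CF₃COOH) ≈ 0.2 — strongly electron-withdrawing CF₃ stabilises the carboxylate
formate: pKₐ(HCOOH) ≈ 3.8
phenoxide (PhO⁻): pKₐ(C₆H₅OH (phenol)) ≈ 10
CH₃O⁻: pKₐ(CH₃OH) ≈ 15.5 — strong base; alkoxides do not leave unassisted
CH₃⁻: pKₐ(CH₄) ≈ 48 — unstabilised carbanion; the worst conceivable leaving group

trifluoroacetate (CF₃COO⁻) > formate > phenoxide (PhO⁻) > CH₃O⁻ > CH₃⁻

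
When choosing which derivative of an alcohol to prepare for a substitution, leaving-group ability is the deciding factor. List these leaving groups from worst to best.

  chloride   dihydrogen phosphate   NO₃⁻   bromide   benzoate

Leaving-group ability tracks the stability of the departed species; conjugate-acid pKₐ is the usual yardstick (lower pKₐ → better LG).
bromide: pKₐ(HBr) ≈ -9
chloride: pKₐ(HCl) ≈ -7
NO₃⁻: pKₐ(HNO₃) ≈ -1.3
dihydrogen phosphate: pKₐ(H₃PO₄) ≈ 2.1
benzoate: pKₐ(C₆H₅COOH) ≈ 4.2
Reversing gives the worst-to-best order requested.

benzoate < dihydrogen phosphate < NO₃⁻ < chloride < bromide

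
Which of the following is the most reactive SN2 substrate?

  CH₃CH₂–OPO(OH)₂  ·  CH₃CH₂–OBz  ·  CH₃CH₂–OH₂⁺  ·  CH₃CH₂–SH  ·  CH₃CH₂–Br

Same R in every case — rank the leaving groups.
Leaving-group ability tracks the stability of the departed species; conjugate-acid pKₐ is the usual yardstick (lower pKₐ → better LG).
CH₃CH₂–Br loses Br⁻: pKₐ(HBr) ≈ -9
CH₃CH₂–OH₂⁺ loses H₂O: pKₐ(H₃O⁺) ≈ -1.7
CH₃CH₂–OPO(OH)₂ loses H₂PO₄⁻: pKₐ(H₃PO₄) ≈ 2.1
CH₃CH₂–OBz loses PhCOO⁻: pKₐ(C₆H₅COOH) ≈ 4.2
CH₃CH₂–SH loses HS⁻: pKₐ(H₂S) ≈ 7

CH₃CH₂–Br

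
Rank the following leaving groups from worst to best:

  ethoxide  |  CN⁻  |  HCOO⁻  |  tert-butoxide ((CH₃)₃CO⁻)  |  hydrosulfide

Leaving-group ability tracks the stability of the departed species; conjugate-acid pKₐ is the usual yardstick (lower pKₐ → better LG).
HCOO⁻: pKₐ(HCOOH) ≈ 3.8
hydrosulfide: pKₐ(H₂S) ≈ 7
CN⁻: pKₐ(HCN) ≈ 9.2 — sp carbon stabilises the charge somewhat, but still a poor LG
ethoxide: pKₐ(CH₃CH₂OH) ≈ 16 — strong base; alkoxides do not leave unassisted
tert-butoxide ((CH₃)₃CO⁻): pKₐ(t-BuOH) ≈ 18 — bulky, strongly basic alkoxide
Listed from poorest to best leaving group as asked.

tert-butoxide ((CH₃)₃CO⁻) < ethoxide < CN⁻ < hydrosulfide < HCOO⁻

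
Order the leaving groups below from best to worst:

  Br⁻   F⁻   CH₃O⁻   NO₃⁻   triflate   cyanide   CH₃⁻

triflate > Br⁻ > NO₃⁻ > F⁻ > cyanide > CH₃O⁻ > CH₃⁻

A good leaving group is a weak base: the lower the pKₐ of its conjugate acid, the more readily it departs.
triflate: pKₐ(CF₃SO₃H (triflic acid)) ≈ -14
Br⁻: pKₐ(HBr) ≈ -9
NO₃⁻: pKₐ(HNO₃) ≈ -1.3
F⁻: pKₐ(HF) ≈ 3.2
cyanide: pKₐ(HCN) ≈ 9.2
CH₃O⁻: pKₐ(CH₃OH) ≈ 15.5
CH₃⁻: pKₐ(CH₄) ≈ 48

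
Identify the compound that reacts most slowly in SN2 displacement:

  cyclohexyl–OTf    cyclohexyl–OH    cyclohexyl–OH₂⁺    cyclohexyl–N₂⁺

cyclohexyl–OH

With the same alkyl group throughout, only the leaving group differentiates the rates.
A good leaving group is a weak base: the lower the pKₐ of its conjugate acid, the more readily it departs.
cyclohexyl–N₂⁺ loses N₂: no meaningful conjugate acid; N₂ departs as an exceptionally stable neutral molecule
cyclohexyl–OTf loses OTf⁻: pKₐ(CF₃SO₃H (triflic acid)) ≈ -14
cyclohexyl–OH₂⁺ loses H₂O: pKₐ(H₃O⁺) ≈ -1.7
cyclohexyl–OH loses OH⁻: pKₐ(H₂O) ≈ 15.7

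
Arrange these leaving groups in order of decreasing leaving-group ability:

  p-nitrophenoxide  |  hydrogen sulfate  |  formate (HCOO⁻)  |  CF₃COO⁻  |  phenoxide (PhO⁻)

hydrogen sulfate > CF₃COO⁻ > formate (HCOO⁻) > p-nitrophenoxide > phenoxide (PhO⁻)

Leaving-group ability tracks the stability of the departed species; conjugate-acid pKₐ is the usual yardstick (lower pKₐ → better LG).
hydrogen sulfate: pKₐ(H₂SO₄) ≈ -3
CF₃COO⁻: pKₐ(CF₃COOH) ≈ 0.2
formate (HCOO⁻): pKₐ(HCOOH) ≈ 3.8
p-nitrophenoxide: pKₐ(p-nitrophenol) ≈ 7.2
phenoxide (PhO⁻): pKₐ(C₆H₅OH (phenol)) ≈ 10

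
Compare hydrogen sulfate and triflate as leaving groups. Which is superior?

triflate is the better leaving group.
pKₐ(CF₃SO₃H (triflic acid)) ≈ -14 versus pKₐ(H₂SO₄) ≈ -3: triflate is the much weaker base.
Charge spread over three oxygens and a CF₃ group; the premier leaving group in synthesis.

triflate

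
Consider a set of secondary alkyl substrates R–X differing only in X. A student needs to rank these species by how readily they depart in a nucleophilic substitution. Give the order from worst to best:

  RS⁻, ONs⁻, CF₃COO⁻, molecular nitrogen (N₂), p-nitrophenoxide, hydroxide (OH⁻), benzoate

molecular nitrogen (N₂): no meaningful conjugate acid; N₂ departs as an exceptionally stable neutral molecule
ONs⁻: pKₐ(p-O₂NC₆H₄SO₃H) ≈ -3.5 — p-nitro group further stabilises the sulfonate
CF₃COO⁻: pKₐ(CF₃COOH) ≈ 0.2 — strongly electron-withdrawing CF₃ stabilises the carboxylate
benzoate: pKₐ(C₆H₅COOH) ≈ 4.2 — aryl carboxylate
p-nitrophenoxide: pKₐ(p-nitrophenol) ≈ 7.2 — nitro group delocalises the charge; the classic chromogenic LG
RS⁻: pKₐ(RSH (a thiol)) ≈ 10.5 — moderately basic; rarely leaves without activation
hydroxide (OH⁻): pKₐ(H₂O) ≈ 15.7
Listed from poorest to best leaving group as asked.

hydroxide (OH⁻) < RS⁻ < p-nitrophenoxide < benzoate < CF₃COO⁻ < ONs⁻ < molecular nitrogen (N₂)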